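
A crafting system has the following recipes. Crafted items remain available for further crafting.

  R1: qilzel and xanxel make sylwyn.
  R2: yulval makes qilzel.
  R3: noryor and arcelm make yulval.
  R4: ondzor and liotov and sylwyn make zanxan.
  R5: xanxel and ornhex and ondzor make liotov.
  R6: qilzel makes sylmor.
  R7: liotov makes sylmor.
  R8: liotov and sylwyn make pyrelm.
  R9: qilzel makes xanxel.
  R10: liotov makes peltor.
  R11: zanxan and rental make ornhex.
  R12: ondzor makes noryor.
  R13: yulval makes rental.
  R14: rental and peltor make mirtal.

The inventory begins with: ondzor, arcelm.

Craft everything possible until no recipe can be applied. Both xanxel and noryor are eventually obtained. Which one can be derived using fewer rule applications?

noryor: ondzor → noryor (R12). [1 rule application]
xanxel: Using R12, ondzor makes noryor. noryor and arcelm → yulval (R3). yulval → qilzel (R2). qilzel → xanxel (R9). [4 rule applications]
noryor needs fewer.

noryor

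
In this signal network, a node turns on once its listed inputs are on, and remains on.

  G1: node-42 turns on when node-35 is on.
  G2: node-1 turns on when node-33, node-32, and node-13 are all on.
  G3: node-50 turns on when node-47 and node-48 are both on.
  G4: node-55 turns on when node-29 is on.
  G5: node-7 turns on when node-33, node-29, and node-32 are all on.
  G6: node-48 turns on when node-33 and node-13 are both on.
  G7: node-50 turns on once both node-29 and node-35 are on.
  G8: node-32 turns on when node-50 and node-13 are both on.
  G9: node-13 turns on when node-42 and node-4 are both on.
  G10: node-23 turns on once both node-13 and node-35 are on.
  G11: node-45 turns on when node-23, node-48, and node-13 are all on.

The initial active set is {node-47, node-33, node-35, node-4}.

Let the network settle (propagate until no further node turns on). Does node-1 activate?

Yes

node-35 is on, so node-42 turns on (G1).
G9: node-42 and node-4 on → node-13 on.
G6: node-33 and node-13 on → node-48 on.
G3: node-47 and node-48 on → node-50 on.
node-50 and node-13 are on, so node-32 turns on (G8).
node-33, node-32, and node-13 are on, so node-1 turns on (G2).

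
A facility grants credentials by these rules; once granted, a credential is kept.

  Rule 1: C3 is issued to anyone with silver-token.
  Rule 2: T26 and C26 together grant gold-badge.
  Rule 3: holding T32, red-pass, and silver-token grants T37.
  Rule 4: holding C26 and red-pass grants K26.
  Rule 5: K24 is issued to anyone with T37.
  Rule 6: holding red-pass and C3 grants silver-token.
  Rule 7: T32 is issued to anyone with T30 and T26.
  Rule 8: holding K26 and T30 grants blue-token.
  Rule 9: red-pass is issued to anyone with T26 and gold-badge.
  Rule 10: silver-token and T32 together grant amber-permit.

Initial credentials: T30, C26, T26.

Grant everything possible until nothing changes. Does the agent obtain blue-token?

Yes

Holding T26 and C26 grants gold-badge (Rule 2).
Holding T26 and gold-badge grants red-pass (Rule 9).
Holding C26 and red-pass grants K26 (Rule 4).
Holding K26 and T30 grants blue-token (Rule 8).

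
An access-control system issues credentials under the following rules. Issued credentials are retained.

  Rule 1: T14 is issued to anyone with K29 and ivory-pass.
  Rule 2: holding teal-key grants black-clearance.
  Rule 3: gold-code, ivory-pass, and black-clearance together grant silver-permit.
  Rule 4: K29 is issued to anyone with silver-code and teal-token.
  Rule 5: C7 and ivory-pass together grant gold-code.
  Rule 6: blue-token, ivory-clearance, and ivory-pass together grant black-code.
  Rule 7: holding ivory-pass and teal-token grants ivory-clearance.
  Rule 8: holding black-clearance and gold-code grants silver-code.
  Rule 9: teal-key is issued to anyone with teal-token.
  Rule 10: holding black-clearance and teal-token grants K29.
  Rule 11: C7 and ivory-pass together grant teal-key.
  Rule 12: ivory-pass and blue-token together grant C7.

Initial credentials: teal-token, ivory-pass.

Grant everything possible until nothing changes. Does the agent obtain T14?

Holding teal-token grants teal-key (Rule 9).
Holding teal-key grants black-clearance (Rule 2).
Holding black-clearance and teal-token grants K29 (Rule 10).
Holding K29 and ivory-pass grants T14 (Rule 1).

Yes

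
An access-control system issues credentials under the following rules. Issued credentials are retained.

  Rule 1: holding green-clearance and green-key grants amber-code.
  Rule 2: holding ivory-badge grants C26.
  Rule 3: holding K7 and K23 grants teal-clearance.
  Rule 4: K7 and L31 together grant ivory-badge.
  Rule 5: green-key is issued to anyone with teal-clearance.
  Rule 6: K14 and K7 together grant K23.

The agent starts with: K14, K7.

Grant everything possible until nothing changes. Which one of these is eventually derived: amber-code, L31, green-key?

Holding K14 and K7 grants K23 (Rule 6).
Holding K7 and K23 grants teal-clearance (Rule 3).
Holding teal-clearance grants green-key (Rule 5).
No rule produces L31, and it is not given. amber-code would need green-clearance and green-key (Rule 1), but green-clearance is never granted.

green-key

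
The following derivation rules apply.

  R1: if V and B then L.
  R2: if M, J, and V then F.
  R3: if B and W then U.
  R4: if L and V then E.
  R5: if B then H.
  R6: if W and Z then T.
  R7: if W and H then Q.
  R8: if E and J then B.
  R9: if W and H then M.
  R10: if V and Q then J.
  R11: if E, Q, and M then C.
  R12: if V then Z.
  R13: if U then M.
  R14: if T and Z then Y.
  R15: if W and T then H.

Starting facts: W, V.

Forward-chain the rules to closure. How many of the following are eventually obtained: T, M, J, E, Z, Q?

From V, R12 gives Z.
From W and Z, R6 gives T.
From W and T, R15 gives H.
From W and H, R7 gives Q.
From W and H, R9 gives M.
V and Q hold, so J follows (R10).
T: reached.
M: reached.
J: reached.
E would need L and V (R4), but L is never established.
Z: reached.
Q: reached.
Reached: T, M, J, Z, and Q — 5 of the 6.

5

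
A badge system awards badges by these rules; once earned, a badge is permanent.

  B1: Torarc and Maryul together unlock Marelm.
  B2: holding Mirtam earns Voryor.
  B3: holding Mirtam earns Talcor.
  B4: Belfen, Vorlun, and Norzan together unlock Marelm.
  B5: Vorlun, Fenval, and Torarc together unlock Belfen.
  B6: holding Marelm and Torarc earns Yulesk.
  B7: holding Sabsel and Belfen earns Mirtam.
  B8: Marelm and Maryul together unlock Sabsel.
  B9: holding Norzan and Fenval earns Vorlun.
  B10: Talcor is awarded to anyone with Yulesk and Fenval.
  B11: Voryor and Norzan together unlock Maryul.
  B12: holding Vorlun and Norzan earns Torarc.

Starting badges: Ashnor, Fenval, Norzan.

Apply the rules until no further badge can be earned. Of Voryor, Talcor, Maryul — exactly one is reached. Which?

Talcor

With Norzan and Fenval, Vorlun is earned (B9).
With Vorlun and Norzan, Torarc is earned (B12).
With Vorlun, Fenval, and Torarc, Belfen is earned (B5).
With Belfen, Vorlun, and Norzan, Marelm is earned (B4).
With Marelm and Torarc, Yulesk is earned (B6).
With Yulesk and Fenval, Talcor is earned (B10).
Voryor would need Mirtam (B2), but Mirtam is never earned. Maryul would need Voryor and Norzan (B11), but Voryor is never earned.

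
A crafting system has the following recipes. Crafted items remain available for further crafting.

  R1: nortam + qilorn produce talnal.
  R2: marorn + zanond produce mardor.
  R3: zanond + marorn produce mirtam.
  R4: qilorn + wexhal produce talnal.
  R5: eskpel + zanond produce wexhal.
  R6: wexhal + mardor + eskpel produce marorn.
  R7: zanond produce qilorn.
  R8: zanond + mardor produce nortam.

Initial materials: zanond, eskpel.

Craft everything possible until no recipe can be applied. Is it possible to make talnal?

eskpel + zanond → wexhal (R5).
zanond → qilorn (R7).
qilorn + wexhal → talnal (R4).

Yes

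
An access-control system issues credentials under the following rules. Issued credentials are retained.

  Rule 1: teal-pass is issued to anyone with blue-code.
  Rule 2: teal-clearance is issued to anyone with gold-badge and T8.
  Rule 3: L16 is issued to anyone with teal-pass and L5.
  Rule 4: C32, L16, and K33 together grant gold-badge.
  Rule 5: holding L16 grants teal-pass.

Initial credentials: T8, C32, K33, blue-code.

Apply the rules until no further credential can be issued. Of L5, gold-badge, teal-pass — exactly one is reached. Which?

Holding blue-code grants teal-pass (Rule 1).
gold-badge would need C32, L16, and K33 (Rule 4), but L16 is never granted. No rule produces L5, and it is not given.

teal-pass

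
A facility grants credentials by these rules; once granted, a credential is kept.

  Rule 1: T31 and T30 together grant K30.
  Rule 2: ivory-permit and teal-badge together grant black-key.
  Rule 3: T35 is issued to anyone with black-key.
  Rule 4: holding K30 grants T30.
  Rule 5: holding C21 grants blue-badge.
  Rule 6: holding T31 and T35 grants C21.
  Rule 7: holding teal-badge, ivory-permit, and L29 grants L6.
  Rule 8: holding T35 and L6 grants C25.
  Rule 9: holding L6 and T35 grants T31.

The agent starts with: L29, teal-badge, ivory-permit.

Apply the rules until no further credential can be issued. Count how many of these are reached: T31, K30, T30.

1

Holding teal-badge, ivory-permit, and L29 grants L6 (Rule 7).
Holding ivory-permit and teal-badge grants black-key (Rule 2).
Holding black-key grants T35 (Rule 3).
Holding L6 and T35 grants T31 (Rule 9).
T31: reached.
K30 would need T31 and T30 (Rule 1), but T30 is never granted.
T30 would need K30 (Rule 4), but K30 is never granted.
Reached: T31 — 1 of the 3.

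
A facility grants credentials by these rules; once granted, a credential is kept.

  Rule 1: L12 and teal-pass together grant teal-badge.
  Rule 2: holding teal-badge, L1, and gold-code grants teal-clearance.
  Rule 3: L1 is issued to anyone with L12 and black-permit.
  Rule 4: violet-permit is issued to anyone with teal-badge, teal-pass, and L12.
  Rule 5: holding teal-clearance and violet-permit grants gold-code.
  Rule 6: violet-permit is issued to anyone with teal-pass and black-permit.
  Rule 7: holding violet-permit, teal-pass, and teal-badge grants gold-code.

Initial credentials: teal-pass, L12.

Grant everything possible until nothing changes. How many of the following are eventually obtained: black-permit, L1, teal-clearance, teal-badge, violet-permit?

2

Holding L12 and teal-pass grants teal-badge (Rule 1).
Holding teal-badge, teal-pass, and L12 grants violet-permit (Rule 4).
No rule produces black-permit, and it is not given.
L1 would need L12 and black-permit (Rule 3), but black-permit is never granted.
teal-clearance would need teal-badge, L1, and gold-code (Rule 2), but L1 is never granted.
teal-badge: reached.
violet-permit: reached.
Reached: teal-badge and violet-permit — 2 of the 5.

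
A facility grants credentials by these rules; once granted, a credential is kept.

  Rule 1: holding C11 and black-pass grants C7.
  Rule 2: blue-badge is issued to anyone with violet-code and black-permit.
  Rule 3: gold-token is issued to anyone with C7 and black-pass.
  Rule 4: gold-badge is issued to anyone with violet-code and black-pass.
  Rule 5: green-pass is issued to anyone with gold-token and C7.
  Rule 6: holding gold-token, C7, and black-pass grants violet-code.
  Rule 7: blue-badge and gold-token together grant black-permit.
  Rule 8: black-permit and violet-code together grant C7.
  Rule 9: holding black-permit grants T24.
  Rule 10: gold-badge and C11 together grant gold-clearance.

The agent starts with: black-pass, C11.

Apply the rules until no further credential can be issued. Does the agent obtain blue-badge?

No

blue-badge would need violet-code and black-permit (Rule 2), but black-permit is never granted.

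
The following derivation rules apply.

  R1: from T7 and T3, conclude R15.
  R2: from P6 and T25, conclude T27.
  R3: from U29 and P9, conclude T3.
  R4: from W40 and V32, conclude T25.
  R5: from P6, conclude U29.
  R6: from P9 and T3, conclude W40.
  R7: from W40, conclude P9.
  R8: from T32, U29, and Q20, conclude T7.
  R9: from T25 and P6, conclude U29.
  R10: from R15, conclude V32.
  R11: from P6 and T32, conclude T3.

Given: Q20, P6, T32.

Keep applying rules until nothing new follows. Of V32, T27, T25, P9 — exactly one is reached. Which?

P6 holds, so U29 follows (R5).
From P6 and T32, R11 gives T3.
T32, U29, and Q20 hold, so T7 follows (R8).
From T7 and T3, R1 gives R15.
R15 holds, so V32 follows (R10).
T25 would need W40 and V32 (R4), but W40 is never established. P9 would need W40 (R7), but W40 is never established. T27 would need P6 and T25 (R2), but T25 is never established.

V32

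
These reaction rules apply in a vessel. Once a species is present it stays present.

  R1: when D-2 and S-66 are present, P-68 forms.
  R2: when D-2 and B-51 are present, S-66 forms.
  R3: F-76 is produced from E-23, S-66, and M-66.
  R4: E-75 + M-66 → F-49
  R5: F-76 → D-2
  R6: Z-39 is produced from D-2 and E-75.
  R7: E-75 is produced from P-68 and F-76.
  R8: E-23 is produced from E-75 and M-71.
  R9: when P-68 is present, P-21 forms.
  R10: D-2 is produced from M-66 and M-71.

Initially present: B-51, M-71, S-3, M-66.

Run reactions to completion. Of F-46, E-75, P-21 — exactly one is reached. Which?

P-21

M-66 and M-71 present → D-2 forms (R10).
D-2 and B-51 present → S-66 forms (R2).
D-2 and S-66 present → P-68 forms (R1).
P-68 present → P-21 forms (R9).
No rule produces F-46, and it is not given. E-75 would need P-68 and F-76 (R7), but F-76 never forms.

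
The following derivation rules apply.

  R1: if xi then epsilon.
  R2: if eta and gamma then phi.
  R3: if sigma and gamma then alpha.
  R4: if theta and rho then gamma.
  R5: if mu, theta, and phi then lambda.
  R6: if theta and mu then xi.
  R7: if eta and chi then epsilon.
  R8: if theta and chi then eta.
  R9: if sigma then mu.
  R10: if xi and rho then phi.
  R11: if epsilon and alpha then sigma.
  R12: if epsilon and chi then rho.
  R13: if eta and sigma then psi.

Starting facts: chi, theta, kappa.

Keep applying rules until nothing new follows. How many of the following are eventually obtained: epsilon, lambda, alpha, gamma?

2

theta and chi hold, so eta follows (R8).
eta and chi hold, so epsilon follows (R7).
From epsilon and chi, R12 gives rho.
From theta and rho, R4 gives gamma.
epsilon: reached.
lambda would need mu, theta, and phi (R5), but mu is never established.
alpha would need sigma and gamma (R3), but sigma is never established.
gamma: reached.
Reached: epsilon and gamma — 2 of the 4.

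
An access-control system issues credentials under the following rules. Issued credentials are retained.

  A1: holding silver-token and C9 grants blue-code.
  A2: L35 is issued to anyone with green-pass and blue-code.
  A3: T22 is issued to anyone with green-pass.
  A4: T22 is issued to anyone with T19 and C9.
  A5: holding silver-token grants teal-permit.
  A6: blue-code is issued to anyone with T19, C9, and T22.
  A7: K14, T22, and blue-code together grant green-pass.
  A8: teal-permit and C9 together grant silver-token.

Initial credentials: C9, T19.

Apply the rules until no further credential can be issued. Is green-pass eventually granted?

green-pass would need K14, T22, and blue-code (A7), but K14 is never granted.

No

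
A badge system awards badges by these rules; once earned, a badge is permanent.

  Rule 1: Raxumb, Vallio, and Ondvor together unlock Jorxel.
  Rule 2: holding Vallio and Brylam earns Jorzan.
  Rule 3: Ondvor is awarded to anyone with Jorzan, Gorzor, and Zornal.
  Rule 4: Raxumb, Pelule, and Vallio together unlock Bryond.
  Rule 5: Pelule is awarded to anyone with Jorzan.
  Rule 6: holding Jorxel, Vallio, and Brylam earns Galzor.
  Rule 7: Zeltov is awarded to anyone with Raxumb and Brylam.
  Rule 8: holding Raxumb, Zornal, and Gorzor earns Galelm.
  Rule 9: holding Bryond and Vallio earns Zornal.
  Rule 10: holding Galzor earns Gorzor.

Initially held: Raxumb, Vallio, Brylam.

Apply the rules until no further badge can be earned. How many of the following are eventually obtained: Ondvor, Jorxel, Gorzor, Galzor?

0

Ondvor would need Jorzan, Gorzor, and Zornal (Rule 3), but Gorzor is never earned.
Jorxel would need Raxumb, Vallio, and Ondvor (Rule 1), but Ondvor is never earned.
Gorzor would need Galzor (Rule 10), but Galzor is never earned.
Galzor would need Jorxel, Vallio, and Brylam (Rule 6), but Jorxel is never earned.
None of the 4 are reached.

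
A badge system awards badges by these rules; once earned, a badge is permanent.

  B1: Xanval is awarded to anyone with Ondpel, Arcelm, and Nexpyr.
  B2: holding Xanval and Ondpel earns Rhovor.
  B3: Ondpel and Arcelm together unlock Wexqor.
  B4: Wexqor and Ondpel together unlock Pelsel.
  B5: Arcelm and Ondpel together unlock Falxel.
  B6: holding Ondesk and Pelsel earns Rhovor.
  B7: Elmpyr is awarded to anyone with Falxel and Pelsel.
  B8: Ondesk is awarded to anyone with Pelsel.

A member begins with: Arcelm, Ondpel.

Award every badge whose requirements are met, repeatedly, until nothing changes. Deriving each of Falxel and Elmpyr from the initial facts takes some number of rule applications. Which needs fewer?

Falxel: With Arcelm and Ondpel, Falxel is earned (B5). [1 rule application]
Elmpyr: With Arcelm and Ondpel, Falxel is earned (B5). With Ondpel and Arcelm, Wexqor is earned (B3). With Wexqor and Ondpel, Pelsel is earned (B4). With Falxel and Pelsel, Elmpyr is earned (B7). [4 rule applications]
Falxel needs fewer.

Falxel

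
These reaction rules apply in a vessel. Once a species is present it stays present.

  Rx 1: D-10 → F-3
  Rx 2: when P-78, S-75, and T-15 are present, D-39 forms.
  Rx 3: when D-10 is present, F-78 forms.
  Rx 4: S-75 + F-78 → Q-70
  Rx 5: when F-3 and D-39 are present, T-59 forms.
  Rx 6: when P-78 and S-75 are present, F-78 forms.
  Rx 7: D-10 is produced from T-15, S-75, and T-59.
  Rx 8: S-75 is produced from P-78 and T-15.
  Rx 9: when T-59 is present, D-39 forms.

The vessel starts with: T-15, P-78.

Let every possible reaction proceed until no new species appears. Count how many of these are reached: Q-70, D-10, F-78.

P-78 and T-15 present → S-75 forms (Rx 8).
P-78 and S-75 present → F-78 forms (Rx 6).
S-75 and F-78 present → Q-70 forms (Rx 4).
Q-70: reached.
D-10 would need T-15, S-75, and T-59 (Rx 7), but T-59 never forms.
F-78: reached.
Reached: Q-70 and F-78 — 2 of the 3.

2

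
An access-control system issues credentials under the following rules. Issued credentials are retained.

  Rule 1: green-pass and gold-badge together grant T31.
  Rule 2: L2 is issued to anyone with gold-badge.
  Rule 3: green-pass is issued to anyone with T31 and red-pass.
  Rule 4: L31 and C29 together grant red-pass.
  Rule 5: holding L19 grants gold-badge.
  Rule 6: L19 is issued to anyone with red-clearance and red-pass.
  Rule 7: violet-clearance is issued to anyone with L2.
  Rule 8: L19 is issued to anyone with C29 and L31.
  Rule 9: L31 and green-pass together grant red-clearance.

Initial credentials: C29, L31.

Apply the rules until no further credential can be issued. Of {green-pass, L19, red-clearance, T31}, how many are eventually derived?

1

Holding C29 and L31 grants L19 (Rule 8).
green-pass would need T31 and red-pass (Rule 3), but T31 is never granted.
L19: reached.
red-clearance would need L31 and green-pass (Rule 9), but green-pass is never granted.
T31 would need green-pass and gold-badge (Rule 1), but green-pass is never granted.
Reached: L19 — 1 of the 4.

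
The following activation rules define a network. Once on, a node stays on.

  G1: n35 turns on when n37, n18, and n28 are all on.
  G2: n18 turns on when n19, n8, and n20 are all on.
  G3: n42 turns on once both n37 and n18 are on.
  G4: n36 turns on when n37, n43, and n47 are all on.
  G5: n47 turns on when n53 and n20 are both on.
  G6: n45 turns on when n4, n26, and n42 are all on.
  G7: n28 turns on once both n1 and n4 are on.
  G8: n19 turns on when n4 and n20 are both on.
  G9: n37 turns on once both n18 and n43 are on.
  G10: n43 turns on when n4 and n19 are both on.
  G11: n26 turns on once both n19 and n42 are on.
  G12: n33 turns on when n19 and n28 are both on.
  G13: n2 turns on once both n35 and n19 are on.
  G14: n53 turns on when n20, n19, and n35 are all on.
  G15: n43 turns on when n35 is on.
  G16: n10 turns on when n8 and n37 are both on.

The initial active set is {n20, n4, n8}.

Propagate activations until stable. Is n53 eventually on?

n53 would need n20, n19, and n35 (G14), but n35 never turns on.

No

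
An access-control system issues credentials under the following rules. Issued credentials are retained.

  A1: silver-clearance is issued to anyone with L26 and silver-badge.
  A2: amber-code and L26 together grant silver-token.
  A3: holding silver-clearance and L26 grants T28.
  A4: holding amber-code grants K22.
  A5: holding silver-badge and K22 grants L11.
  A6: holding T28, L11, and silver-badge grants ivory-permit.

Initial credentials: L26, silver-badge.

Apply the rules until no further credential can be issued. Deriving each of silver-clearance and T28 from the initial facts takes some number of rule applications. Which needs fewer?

silver-clearance: Holding L26 and silver-badge grants silver-clearance (A1). [1 rule application]
T28: Holding L26 and silver-badge grants silver-clearance (A1). Holding silver-clearance and L26 grants T28 (A3). [2 rule applications]
silver-clearance needs fewer.

silver-clearance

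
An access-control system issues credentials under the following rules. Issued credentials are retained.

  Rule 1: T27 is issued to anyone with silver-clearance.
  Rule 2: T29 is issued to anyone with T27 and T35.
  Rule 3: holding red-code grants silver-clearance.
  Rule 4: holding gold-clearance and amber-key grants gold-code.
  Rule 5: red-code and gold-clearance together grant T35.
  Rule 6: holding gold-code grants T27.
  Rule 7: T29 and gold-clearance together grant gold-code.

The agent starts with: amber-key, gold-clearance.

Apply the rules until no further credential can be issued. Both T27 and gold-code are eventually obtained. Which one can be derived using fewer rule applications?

gold-code: Holding gold-clearance and amber-key grants gold-code (Rule 4). [1 rule application]
T27: Holding gold-clearance and amber-key grants gold-code (Rule 4). Holding gold-code grants T27 (Rule 6). [2 rule applications]
gold-code needs fewer.

gold-code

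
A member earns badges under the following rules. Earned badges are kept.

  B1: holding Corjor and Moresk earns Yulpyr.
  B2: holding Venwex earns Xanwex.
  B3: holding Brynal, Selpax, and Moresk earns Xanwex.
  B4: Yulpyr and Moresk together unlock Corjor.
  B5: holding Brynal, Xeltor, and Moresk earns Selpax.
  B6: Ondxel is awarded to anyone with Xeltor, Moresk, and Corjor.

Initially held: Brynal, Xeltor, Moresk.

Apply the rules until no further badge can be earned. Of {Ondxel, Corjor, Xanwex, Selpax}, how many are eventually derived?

With Brynal, Xeltor, and Moresk, Selpax is earned (B5).
With Brynal, Selpax, and Moresk, Xanwex is earned (B3).
Ondxel would need Xeltor, Moresk, and Corjor (B6), but Corjor is never earned.
Corjor would need Yulpyr and Moresk (B4), but Yulpyr is never earned.
Xanwex: reached.
Selpax: reached.
Reached: Xanwex and Selpax — 2 of the 4.

2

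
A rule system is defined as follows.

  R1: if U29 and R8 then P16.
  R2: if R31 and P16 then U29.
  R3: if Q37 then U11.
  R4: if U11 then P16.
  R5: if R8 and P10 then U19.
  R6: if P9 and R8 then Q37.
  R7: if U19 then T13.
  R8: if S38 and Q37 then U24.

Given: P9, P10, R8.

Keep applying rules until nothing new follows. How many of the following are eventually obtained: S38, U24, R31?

0

No rule produces S38, and it is not given.
U24 would need S38 and Q37 (R8), but S38 is never established.
No rule produces R31, and it is not given.
None of the 3 are reached.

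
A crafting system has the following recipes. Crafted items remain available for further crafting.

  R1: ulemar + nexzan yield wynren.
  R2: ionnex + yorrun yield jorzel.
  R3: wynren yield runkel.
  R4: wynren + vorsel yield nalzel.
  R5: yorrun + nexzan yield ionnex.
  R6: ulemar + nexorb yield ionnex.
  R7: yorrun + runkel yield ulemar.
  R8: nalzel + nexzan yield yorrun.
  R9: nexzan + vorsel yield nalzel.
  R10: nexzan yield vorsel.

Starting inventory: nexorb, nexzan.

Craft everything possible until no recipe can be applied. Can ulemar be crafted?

ulemar would need yorrun and runkel (R7), but runkel is never obtained.

No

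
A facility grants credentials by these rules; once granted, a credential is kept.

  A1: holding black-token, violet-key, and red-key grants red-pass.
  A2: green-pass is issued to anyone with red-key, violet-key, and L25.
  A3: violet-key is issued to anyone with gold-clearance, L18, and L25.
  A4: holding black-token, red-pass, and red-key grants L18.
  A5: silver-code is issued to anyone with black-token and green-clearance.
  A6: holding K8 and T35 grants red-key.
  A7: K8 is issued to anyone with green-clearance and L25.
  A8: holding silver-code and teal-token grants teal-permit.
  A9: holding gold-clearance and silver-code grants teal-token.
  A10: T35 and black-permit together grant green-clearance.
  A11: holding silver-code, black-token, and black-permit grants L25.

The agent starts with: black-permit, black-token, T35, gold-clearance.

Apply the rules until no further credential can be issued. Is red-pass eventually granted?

No

red-pass would need black-token, violet-key, and red-key (A1), but violet-key is never granted.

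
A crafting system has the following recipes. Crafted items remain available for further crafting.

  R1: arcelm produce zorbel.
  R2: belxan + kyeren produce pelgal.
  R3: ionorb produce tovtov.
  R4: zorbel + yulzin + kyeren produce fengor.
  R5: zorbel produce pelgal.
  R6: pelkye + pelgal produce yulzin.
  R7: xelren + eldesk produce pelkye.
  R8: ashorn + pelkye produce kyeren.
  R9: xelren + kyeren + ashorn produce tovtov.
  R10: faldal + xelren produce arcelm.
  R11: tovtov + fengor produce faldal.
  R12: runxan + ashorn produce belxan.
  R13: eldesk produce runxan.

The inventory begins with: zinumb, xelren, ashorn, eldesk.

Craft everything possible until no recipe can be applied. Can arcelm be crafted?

arcelm would need faldal and xelren (R10), but faldal is never obtained.

No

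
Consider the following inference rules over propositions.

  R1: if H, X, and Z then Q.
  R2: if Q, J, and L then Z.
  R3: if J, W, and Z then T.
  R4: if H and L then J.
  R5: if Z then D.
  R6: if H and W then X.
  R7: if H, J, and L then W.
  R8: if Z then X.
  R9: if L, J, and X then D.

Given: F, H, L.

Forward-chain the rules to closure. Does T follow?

T would need J, W, and Z (R3), but Z is never established.

No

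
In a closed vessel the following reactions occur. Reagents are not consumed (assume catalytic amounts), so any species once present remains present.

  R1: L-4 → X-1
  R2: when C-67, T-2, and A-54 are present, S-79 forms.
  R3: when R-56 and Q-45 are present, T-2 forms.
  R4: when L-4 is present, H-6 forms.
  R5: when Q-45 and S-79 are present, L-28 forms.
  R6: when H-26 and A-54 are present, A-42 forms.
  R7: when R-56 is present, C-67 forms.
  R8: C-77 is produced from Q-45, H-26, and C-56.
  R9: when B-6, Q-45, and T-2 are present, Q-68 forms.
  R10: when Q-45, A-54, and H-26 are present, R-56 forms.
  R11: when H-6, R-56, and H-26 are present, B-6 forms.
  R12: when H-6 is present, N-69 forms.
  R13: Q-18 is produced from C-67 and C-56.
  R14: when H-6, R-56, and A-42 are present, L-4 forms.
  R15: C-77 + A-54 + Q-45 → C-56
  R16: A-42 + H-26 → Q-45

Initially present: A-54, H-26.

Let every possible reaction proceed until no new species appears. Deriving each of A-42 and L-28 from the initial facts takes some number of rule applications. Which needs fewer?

A-42: H-26 and A-54 present → A-42 forms (R6). [1 rule application]
L-28: H-26 and A-54 present → A-42 forms (R6). A-42 and H-26 present → Q-45 forms (R16). Q-45, A-54, and H-26 present → R-56 forms (R10). R-56 and Q-45 present → T-2 forms (R3). R-56 present → C-67 forms (R7). C-67, T-2, and A-54 present → S-79 forms (R2). Q-45 and S-79 present → L-28 forms (R5). [7 rule applications]
A-42 needs fewer.

A-42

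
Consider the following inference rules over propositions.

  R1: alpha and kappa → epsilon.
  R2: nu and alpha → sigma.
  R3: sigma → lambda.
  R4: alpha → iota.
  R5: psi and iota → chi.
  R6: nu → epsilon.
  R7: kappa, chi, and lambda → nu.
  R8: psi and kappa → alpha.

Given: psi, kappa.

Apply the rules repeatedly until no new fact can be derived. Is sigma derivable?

sigma would need nu and alpha (R2), but nu is never established.

No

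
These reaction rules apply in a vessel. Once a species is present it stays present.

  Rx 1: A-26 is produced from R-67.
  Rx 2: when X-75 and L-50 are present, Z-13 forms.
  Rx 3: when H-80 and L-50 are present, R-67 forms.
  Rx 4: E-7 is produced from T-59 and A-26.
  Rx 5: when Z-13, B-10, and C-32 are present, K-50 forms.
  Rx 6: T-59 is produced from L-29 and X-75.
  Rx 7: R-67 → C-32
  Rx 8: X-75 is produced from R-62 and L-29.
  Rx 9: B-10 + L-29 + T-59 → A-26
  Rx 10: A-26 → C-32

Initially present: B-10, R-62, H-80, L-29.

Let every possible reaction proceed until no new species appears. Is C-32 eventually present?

R-62 and L-29 present → X-75 forms (Rx 8).
L-29 and X-75 present → T-59 forms (Rx 6).
B-10, L-29, and T-59 present → A-26 forms (Rx 9).
A-26 present → C-32 forms (Rx 10).

Yes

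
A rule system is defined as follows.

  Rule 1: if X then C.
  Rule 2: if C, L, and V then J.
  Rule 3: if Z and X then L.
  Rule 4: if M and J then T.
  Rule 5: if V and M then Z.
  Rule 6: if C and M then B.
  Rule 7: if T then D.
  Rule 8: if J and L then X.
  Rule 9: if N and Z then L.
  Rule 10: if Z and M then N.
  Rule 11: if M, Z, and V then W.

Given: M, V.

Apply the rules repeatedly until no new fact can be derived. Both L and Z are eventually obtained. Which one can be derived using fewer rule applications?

Z: V and M hold, so Z follows (Rule 5). [1 rule application]
L: V and M hold, so Z follows (Rule 5). Z and M hold, so N follows (Rule 10). From N and Z, Rule 9 gives L. [3 rule applications]
Z needs fewer.

Z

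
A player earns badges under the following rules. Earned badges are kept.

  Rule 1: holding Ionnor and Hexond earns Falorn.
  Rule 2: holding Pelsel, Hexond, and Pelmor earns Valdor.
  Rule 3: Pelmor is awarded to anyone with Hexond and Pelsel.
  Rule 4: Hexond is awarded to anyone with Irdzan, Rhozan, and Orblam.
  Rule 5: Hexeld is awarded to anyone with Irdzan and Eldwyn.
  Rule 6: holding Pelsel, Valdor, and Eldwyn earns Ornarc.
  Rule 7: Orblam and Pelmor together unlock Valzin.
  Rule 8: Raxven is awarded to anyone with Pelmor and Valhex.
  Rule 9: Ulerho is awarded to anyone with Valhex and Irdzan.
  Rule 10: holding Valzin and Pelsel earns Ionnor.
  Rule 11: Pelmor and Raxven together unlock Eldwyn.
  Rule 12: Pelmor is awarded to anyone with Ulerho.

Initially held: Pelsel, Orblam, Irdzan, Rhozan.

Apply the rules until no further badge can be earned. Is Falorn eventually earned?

Yes

With Irdzan, Rhozan, and Orblam, Hexond is earned (Rule 4).
With Hexond and Pelsel, Pelmor is earned (Rule 3).
With Orblam and Pelmor, Valzin is earned (Rule 7).
With Valzin and Pelsel, Ionnor is earned (Rule 10).
With Ionnor and Hexond, Falorn is earned (Rule 1).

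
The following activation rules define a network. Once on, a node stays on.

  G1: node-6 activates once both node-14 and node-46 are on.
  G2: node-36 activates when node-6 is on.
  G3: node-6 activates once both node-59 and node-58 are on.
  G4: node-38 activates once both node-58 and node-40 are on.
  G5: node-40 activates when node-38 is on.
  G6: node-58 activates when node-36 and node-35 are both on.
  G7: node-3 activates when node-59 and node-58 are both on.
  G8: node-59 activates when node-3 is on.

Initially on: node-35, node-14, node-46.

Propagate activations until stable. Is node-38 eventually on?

node-38 would need node-58 and node-40 (G4), but node-40 never turns on.

No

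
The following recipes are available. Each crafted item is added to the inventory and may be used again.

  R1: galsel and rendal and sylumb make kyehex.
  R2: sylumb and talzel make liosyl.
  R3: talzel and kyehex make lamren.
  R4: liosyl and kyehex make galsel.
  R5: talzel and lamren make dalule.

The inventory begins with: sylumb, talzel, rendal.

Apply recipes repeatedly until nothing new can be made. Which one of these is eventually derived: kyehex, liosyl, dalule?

liosyl

sylumb and talzel → liosyl (R2).
dalule would need talzel and lamren (R5), but lamren is never obtained. kyehex would need galsel, rendal, and sylumb (R1), but galsel is never obtained.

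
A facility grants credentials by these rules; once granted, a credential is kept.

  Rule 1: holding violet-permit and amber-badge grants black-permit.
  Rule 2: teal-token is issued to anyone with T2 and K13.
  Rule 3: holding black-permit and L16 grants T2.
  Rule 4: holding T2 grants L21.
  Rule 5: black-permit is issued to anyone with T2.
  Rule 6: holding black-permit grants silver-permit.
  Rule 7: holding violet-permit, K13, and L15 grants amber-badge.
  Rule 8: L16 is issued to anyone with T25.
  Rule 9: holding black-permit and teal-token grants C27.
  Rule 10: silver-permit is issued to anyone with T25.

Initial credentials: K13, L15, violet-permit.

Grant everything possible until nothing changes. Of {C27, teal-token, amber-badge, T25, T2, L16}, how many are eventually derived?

1

Holding violet-permit, K13, and L15 grants amber-badge (Rule 7).
C27 would need black-permit and teal-token (Rule 9), but teal-token is never granted.
teal-token would need T2 and K13 (Rule 2), but T2 is never granted.
amber-badge: reached.
No rule produces T25, and it is not given.
T2 would need black-permit and L16 (Rule 3), but L16 is never granted.
L16 would need T25 (Rule 8), but T25 is never granted.
Reached: amber-badge — 1 of the 6.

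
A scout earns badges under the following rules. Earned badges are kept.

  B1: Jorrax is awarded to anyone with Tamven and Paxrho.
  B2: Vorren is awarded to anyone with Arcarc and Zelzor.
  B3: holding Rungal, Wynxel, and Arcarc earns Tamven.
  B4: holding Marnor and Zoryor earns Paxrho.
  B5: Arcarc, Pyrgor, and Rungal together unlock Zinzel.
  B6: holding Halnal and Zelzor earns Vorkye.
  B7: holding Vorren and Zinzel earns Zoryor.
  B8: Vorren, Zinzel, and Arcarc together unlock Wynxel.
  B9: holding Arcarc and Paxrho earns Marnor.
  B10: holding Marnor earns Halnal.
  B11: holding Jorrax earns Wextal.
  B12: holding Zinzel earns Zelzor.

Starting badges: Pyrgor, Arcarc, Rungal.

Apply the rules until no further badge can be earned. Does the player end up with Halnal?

Halnal would need Marnor (B10), but Marnor is never earned.

No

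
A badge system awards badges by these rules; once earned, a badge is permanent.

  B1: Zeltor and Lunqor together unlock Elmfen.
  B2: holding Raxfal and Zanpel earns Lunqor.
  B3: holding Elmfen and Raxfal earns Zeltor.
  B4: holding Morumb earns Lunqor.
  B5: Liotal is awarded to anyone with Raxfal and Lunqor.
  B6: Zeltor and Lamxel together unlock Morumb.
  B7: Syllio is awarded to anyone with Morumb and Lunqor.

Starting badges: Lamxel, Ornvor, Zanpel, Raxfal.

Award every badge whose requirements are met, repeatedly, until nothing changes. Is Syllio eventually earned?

Syllio would need Morumb and Lunqor (B7), but Morumb is never earned.

No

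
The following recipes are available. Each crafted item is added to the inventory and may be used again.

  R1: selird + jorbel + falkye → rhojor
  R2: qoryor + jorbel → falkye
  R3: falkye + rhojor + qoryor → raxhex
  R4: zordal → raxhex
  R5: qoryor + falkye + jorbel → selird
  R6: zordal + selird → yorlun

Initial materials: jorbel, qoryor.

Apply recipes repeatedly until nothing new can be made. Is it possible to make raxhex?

qoryor + jorbel → falkye (R2).
qoryor + falkye + jorbel → selird (R5).
selird + jorbel + falkye → rhojor (R1).
falkye + rhojor + qoryor → raxhex (R3).

Yes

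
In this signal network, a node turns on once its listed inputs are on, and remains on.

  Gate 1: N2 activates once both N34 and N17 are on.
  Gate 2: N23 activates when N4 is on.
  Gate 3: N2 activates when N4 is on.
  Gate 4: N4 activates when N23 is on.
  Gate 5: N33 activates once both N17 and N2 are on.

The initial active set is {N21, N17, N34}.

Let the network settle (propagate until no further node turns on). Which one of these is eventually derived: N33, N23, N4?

Gate 1: N34 and N17 on → N2 on.
N17 and N2 are on, so N33 activates (Gate 5).
N23 would need N4 (Gate 2), but N4 never turns on. N4 would need N23 (Gate 4), but N23 never turns on.

N33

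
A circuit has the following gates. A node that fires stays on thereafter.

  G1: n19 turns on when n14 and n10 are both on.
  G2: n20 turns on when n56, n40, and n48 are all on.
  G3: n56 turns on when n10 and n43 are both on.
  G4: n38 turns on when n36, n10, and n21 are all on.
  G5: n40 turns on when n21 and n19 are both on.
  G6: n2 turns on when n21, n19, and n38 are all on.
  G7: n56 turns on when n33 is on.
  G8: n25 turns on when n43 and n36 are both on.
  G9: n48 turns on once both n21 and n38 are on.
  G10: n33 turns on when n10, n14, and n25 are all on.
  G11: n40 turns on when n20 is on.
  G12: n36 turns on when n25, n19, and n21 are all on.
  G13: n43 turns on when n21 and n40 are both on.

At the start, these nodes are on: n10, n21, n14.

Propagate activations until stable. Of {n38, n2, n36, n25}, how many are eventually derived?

n38 would need n36, n10, and n21 (G4), but n36 never turns on.
n2 would need n21, n19, and n38 (G6), but n38 never turns on.
n36 would need n25, n19, and n21 (G12), but n25 never turns on.
n25 would need n43 and n36 (G8), but n36 never turns on.
None of the 4 are reached.

0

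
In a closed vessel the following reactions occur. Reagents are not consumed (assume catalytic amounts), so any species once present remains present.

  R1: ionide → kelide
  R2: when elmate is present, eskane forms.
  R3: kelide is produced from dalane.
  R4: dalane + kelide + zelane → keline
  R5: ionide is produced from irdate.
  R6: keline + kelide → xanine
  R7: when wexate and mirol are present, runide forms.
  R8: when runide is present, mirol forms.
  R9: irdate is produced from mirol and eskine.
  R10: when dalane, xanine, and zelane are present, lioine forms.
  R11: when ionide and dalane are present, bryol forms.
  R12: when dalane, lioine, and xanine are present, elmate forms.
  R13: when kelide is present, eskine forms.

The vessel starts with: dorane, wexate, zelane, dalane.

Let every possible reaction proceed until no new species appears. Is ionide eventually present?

ionide would need irdate (R5), but irdate never forms.

No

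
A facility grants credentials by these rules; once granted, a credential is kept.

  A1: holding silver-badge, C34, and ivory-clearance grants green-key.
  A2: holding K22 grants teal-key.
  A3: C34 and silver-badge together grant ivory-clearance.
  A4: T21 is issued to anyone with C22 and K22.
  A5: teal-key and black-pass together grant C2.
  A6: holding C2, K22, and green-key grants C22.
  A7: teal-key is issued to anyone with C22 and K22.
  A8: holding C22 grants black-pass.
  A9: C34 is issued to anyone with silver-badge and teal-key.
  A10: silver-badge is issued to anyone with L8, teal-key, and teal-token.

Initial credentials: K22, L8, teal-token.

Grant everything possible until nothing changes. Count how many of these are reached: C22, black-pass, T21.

C22 would need C2, K22, and green-key (A6), but C2 is never granted.
black-pass would need C22 (A8), but C22 is never granted.
T21 would need C22 and K22 (A4), but C22 is never granted.
None of the 3 are reached.

0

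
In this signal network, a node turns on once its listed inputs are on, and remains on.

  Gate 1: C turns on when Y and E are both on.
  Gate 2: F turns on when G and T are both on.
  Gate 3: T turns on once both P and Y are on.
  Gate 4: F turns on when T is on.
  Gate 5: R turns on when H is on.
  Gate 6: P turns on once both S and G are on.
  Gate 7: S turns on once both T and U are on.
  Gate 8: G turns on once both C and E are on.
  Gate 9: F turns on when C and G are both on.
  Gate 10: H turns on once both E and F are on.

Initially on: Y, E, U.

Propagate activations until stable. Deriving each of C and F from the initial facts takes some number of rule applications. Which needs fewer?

C: Gate 1: Y and E on → C on. [1 rule application]
F: Y and E are on, so C turns on (Gate 1). Gate 8: C and E on → G on. Gate 9: C and G on → F on. [3 rule applications]
C needs fewer.

C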